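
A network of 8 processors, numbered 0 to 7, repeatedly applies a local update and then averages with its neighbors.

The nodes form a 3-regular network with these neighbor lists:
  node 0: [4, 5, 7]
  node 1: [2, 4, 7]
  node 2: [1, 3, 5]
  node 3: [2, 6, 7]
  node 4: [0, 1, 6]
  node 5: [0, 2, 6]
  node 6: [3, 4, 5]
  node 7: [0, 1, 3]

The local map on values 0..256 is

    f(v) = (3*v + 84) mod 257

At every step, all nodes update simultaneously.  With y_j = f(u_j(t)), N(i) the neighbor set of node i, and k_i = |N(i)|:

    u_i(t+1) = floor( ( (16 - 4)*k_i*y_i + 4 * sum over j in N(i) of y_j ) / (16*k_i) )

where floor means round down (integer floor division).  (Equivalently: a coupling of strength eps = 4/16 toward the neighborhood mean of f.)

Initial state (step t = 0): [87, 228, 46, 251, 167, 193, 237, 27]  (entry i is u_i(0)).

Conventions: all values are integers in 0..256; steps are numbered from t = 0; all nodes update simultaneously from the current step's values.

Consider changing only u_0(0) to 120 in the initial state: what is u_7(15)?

Answer: u_7(15) = 209
Key observation: This trace re-runs the system from the modified initial state.

Derivation:
t=0: [120, 228, 46, 251, 167, 193, 237, 27]
t=1: [172, 228, 205, 83, 92, 147, 41, 166]
t=2: [79, 220, 167, 95, 122, 48, 171, 85]
t=3: [89, 201, 100, 103, 176, 189, 106, 95]
t=4: [99, 157, 132, 134, 107, 133, 139, 117]
t=5: [139, 76, 208, 225, 145, 218, 233, 166]
t=6: [207, 63, 189, 206, 29, 205, 48, 96]
t=7: [182, 47, 135, 181, 164, 185, 216, 119]
t=8: [117, 208, 212, 137, 93, 140, 188, 175]
t=9: [170, 179, 211, 214, 121, 228, 149, 122]
t=10: [113, 129, 200, 193, 159, 215, 67, 178]
t=11: [155, 187, 175, 136, 69, 191, 55, 122]
t=12: [57, 125, 113, 221, 60, 138, 221, 178]
t=13: [220, 174, 180, 216, 62, 235, 214, 135]
t=14: [194, 98, 109, 209, 54, 59, 179, 219]
t=15: [153, 143, 142, 188, 216, 37, 117, 209]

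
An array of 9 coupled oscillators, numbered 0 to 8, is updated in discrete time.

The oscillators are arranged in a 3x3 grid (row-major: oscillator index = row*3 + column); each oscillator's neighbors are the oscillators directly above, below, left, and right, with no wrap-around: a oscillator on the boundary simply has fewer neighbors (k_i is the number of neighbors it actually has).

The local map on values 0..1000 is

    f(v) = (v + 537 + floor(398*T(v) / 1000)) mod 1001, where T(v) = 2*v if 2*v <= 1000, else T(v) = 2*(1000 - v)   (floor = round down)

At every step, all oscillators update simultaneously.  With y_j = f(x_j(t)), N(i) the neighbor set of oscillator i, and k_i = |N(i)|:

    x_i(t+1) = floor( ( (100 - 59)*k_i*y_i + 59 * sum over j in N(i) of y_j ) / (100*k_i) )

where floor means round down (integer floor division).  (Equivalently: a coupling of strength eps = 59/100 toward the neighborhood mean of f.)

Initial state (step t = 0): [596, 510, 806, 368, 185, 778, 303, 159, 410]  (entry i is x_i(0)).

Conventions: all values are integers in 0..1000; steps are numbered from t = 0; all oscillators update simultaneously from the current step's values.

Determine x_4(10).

Answer: x_4(10) = 420

Derivation:
t=0: [596, 510, 806, 368, 185, 778, 303, 159, 410]
t=1: [372, 536, 476, 356, 643, 522, 333, 577, 498]
t=2: [265, 388, 419, 229, 411, 431, 239, 386, 437]
t=3: [352, 207, 277, 634, 365, 300, 743, 400, 290]
t=4: [472, 449, 303, 354, 328, 85, 408, 247, 119]
t=5: [308, 255, 336, 222, 373, 470, 449, 626, 799]
t=6: [605, 492, 462, 508, 492, 320, 551, 392, 450]
t=7: [438, 415, 305, 437, 349, 266, 381, 335, 244]
t=8: [309, 226, 120, 269, 177, 245, 225, 323, 444]
t=9: [320, 719, 874, 378, 653, 781, 425, 466, 458]
t=10: [249, 409, 494, 259, 420, 463, 295, 373, 401]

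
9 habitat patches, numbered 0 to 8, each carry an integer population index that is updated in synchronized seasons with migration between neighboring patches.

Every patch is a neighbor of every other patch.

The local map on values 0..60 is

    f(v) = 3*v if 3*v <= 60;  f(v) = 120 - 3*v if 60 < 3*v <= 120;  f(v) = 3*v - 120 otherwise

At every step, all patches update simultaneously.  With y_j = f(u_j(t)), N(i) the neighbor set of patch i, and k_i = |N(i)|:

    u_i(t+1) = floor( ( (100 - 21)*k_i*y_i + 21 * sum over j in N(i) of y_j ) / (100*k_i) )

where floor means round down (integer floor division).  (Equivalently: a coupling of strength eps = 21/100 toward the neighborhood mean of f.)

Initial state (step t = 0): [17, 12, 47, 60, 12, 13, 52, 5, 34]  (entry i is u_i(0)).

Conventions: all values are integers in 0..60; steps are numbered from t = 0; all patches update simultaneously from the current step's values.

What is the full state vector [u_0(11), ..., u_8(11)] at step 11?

Simulating step by step:
t=0: [17, 12, 47, 60, 12, 13, 52, 5, 34]
t=1: [47, 35, 24, 54, 35, 37, 35, 19, 21]
t=2: [23, 18, 43, 39, 18, 14, 18, 50, 50]
t=3: [47, 49, 15, 10, 49, 40, 49, 31, 31]
t=4: [22, 26, 40, 28, 26, 6, 26, 26, 26]
t=5: [49, 40, 8, 35, 40, 22, 40, 40, 40]
t=6: [23, 3, 21, 14, 3, 44, 3, 3, 3]
t=7: [44, 12, 48, 37, 12, 14, 12, 12, 12]
t=8: [16, 34, 25, 13, 34, 39, 34, 34, 34]
t=9: [42, 19, 40, 35, 19, 8, 19, 19, 19]
t=10: [13, 52, 8, 20, 52, 26, 52, 52, 52]
t=11: [38, 36, 27, 54, 36, 41, 36, 36, 36]

Answer: [38, 36, 27, 54, 36, 41, 36, 36, 36]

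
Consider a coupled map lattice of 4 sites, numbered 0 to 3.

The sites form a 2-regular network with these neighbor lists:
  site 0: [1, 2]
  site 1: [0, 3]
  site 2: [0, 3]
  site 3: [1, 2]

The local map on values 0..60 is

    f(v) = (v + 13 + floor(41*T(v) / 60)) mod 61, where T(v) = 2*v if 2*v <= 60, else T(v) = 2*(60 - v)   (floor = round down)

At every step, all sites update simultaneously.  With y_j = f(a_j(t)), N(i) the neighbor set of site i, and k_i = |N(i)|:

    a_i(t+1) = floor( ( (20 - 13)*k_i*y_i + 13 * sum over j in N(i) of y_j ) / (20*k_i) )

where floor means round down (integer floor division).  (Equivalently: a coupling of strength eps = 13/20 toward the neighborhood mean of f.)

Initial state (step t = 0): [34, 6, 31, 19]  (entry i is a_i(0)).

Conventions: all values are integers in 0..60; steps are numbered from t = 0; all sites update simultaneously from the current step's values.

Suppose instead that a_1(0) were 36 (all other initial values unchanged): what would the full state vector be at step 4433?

Simulating step by step:
t=0: [34, 36, 31, 19]
t=1: [21, 32, 33, 33]
t=2: [14, 14, 14, 21]
t=3: [46, 31, 31, 30]
t=4: [20, 20, 20, 22]
t=5: [60, 41, 41, 40]
t=6: [15, 16, 16, 18]
t=7: [49, 50, 50, 51]
t=8: [15, 15, 15, 15]
t=9: [48, 48, 48, 48]
t=10: [16, 16, 16, 16]
t=11: [50, 50, 50, 50]
t=12: [15, 15, 15, 15]

Answer: [48, 48, 48, 48]
Key observation: The state at step 8, [15, 15, 15, 15], reappears at step 12: the system is in a cycle of period 4 from step 8 on.  Therefore the state at step 4433 equals the state at step 8 + ((4433 - 8) mod 4) = 9, which is [48, 48, 48, 48].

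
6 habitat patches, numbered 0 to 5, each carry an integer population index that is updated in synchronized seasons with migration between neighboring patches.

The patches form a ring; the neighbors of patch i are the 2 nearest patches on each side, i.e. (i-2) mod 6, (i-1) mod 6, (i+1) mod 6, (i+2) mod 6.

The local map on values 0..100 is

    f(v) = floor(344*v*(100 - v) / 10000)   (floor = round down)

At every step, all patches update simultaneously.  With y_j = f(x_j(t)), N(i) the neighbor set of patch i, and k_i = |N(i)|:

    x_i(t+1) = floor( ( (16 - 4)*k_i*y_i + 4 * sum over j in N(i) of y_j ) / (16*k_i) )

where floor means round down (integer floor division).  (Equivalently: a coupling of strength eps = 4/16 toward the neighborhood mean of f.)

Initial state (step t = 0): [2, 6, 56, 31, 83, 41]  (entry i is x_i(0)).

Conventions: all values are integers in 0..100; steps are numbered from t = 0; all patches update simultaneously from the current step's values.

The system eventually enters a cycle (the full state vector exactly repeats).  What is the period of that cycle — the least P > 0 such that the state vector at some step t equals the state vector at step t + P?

Answer: 4
Key observation: The state at step 21, [85, 85, 85, 85, 85, 85], reappears at step 25 — and no state repeats earlier — so the cycle the system enters has period 4.

Derivation:
t=0: [2, 6, 56, 31, 83, 41]
t=1: [19, 29, 72, 69, 51, 71]
t=2: [57, 69, 69, 73, 80, 70]
t=3: [80, 73, 72, 67, 59, 71]
t=4: [59, 67, 69, 75, 79, 70]
t=5: [79, 75, 72, 65, 61, 71]
t=6: [60, 65, 69, 76, 77, 70]
t=7: [79, 76, 72, 64, 63, 71]
t=8: [60, 63, 69, 76, 77, 69]
t=9: [79, 78, 72, 64, 63, 72]
t=10: [60, 61, 68, 76, 77, 68]
t=11: [79, 79, 73, 64, 63, 73]
t=12: [59, 59, 67, 76, 76, 67]
t=13: [80, 80, 75, 65, 65, 75]
t=14: [57, 57, 64, 74, 74, 64]
t=15: [82, 82, 78, 68, 68, 78]
t=16: [52, 52, 59, 70, 70, 59]
t=17: [83, 83, 81, 74, 74, 81]
t=18: [49, 49, 53, 63, 63, 53]
t=19: [84, 84, 84, 80, 80, 84]
t=20: [46, 46, 47, 53, 53, 47]
t=21: [85, 85, 85, 85, 85, 85]
t=22: [43, 43, 43, 43, 43, 43]
t=23: [84, 84, 84, 84, 84, 84]
t=24: [46, 46, 46, 46, 46, 46]
t=25: [85, 85, 85, 85, 85, 85]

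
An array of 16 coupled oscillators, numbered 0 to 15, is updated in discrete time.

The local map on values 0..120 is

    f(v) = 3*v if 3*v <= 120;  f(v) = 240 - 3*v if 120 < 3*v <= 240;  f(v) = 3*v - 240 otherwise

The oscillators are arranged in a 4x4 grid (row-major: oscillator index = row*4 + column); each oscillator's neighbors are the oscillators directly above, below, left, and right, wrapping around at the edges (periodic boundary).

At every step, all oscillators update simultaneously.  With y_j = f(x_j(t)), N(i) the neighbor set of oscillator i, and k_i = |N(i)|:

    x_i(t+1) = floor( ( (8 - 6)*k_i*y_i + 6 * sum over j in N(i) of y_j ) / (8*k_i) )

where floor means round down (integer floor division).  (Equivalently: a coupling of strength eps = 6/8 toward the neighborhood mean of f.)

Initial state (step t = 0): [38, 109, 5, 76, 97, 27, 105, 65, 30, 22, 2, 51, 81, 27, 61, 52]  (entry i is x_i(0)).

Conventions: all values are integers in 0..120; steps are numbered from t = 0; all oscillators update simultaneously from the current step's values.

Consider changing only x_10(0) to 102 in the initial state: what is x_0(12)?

Answer: x_0(12) = 83
Key observation: This trace re-runs the system from the modified initial state.

Derivation:
t=0: [38, 109, 5, 76, 97, 27, 105, 65, 30, 22, 102, 51, 81, 27, 61, 52]
t=1: [57, 76, 47, 51, 74, 72, 57, 53, 61, 76, 69, 75, 69, 60, 60, 50]
t=2: [45, 50, 67, 85, 47, 26, 61, 55, 28, 35, 37, 52, 60, 36, 67, 59]
t=3: [75, 84, 47, 56, 88, 85, 71, 66, 86, 97, 81, 83, 82, 82, 69, 52]
t=4: [25, 28, 51, 63, 22, 25, 36, 35, 21, 20, 23, 29, 24, 20, 44, 43]
t=5: [69, 76, 87, 83, 76, 78, 90, 84, 69, 65, 85, 87, 75, 75, 88, 87]
t=6: [17, 17, 19, 18, 18, 20, 17, 16, 25, 24, 26, 20, 22, 21, 19, 18]
t=7: [54, 56, 54, 52, 57, 57, 58, 53, 66, 69, 64, 62, 62, 61, 61, 57]
t=8: [71, 70, 71, 78, 67, 62, 68, 71, 49, 48, 51, 58, 59, 54, 61, 63]
t=9: [32, 42, 30, 26, 47, 51, 45, 34, 72, 82, 69, 64, 62, 65, 59, 48]
t=10: [88, 88, 90, 91, 82, 82, 84, 87, 44, 36, 49, 59, 62, 55, 65, 69]
t=11: [27, 31, 28, 28, 31, 29, 31, 26, 70, 79, 66, 63, 58, 62, 54, 44]
t=12: [83, 80, 86, 86, 75, 74, 77, 79, 47, 40, 52, 61, 67, 58, 73, 79]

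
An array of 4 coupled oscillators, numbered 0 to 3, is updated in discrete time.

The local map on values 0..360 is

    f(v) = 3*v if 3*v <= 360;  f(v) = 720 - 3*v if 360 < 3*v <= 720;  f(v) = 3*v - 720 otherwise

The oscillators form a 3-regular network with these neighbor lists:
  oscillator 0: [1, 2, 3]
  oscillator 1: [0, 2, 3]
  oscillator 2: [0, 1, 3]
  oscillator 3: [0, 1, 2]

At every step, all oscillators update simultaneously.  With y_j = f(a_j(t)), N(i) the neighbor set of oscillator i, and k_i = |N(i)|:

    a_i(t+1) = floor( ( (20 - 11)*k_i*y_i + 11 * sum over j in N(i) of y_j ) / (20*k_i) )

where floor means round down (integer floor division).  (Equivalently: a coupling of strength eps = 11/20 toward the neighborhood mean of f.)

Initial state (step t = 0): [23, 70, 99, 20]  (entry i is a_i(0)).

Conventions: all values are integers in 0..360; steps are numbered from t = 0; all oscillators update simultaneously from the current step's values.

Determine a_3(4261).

Simulating step by step:
t=0: [23, 70, 99, 20]
t=1: [135, 172, 195, 132]
t=2: [263, 233, 215, 265]
t=3: [62, 49, 64, 64]
t=4: [181, 170, 182, 182]
t=5: [181, 190, 181, 181]
t=6: [172, 164, 172, 172]
t=7: [208, 214, 208, 208]
t=8: [92, 87, 92, 92]
t=9: [273, 269, 273, 273]
t=10: [96, 93, 96, 96]
t=11: [286, 283, 286, 286]
t=12: [136, 133, 136, 136]
t=13: [313, 316, 313, 313]
t=14: [220, 223, 220, 220]
t=15: [58, 55, 58, 58]
t=16: [172, 169, 172, 172]
t=17: [205, 208, 205, 205]
t=18: [103, 100, 103, 103]
t=19: [307, 304, 307, 307]
t=20: [199, 196, 199, 199]
t=21: [124, 127, 124, 124]
t=22: [346, 343, 346, 346]
t=23: [316, 313, 316, 316]
t=24: [226, 223, 226, 226]
t=25: [43, 46, 43, 43]
t=26: [130, 133, 130, 130]
t=27: [328, 325, 328, 328]
t=28: [262, 259, 262, 262]
t=29: [64, 61, 64, 64]
t=30: [190, 187, 190, 190]
t=31: [151, 154, 151, 151]
t=32: [265, 262, 265, 265]
t=33: [73, 70, 73, 73]
t=34: [217, 214, 217, 217]
t=35: [70, 73, 70, 70]
t=36: [211, 214, 211, 211]
t=37: [85, 82, 85, 85]
t=38: [253, 250, 253, 253]
t=39: [37, 34, 37, 37]
t=40: [109, 106, 109, 109]
t=41: [325, 322, 325, 325]
t=42: [253, 250, 253, 253]

Answer: a_3(4261) = 325
Key observation: The state at step 38, [253, 250, 253, 253], reappears at step 42: the system is in a cycle of period 4 from step 38 on.  Therefore the state at step 4261 equals the state at step 38 + ((4261 - 38) mod 4) = 41, which is [325, 322, 325, 325].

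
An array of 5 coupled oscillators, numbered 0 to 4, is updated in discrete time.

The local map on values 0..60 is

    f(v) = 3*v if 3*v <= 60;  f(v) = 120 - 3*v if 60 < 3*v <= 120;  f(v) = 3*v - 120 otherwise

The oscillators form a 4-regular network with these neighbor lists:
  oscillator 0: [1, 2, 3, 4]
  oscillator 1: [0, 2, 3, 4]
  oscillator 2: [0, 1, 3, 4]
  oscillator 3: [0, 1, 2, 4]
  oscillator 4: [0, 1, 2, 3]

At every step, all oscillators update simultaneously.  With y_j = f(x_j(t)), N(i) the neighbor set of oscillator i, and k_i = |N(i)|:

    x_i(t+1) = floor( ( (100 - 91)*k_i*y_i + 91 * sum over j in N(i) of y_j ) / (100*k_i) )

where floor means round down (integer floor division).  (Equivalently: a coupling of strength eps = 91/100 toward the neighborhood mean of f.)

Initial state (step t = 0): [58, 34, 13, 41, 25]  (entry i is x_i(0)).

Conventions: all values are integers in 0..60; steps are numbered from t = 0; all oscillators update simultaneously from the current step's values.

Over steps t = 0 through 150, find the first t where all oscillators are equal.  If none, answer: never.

Answer: never
Key observation: The state at step 11 reappears at step 18 — the system is in a cycle of period 7 from step 11 on.  No step 0..18 is synchronized, and the cycle repeats forever, so no step up to 150 (or ever) has all oscillators equal.

Derivation:
t=0: [58, 34, 13, 41, 25]  (not all equal)
t=1: [28, 33, 30, 35, 29]  (not all equal)
t=2: [25, 27, 26, 28, 26]  (not all equal)
t=3: [40, 41, 40, 41, 40]  (not all equal)
t=4: [1, 0, 1, 0, 1]  (not all equal)
t=5: [1, 2, 1, 2, 1]  (not all equal)
t=6: [4, 3, 4, 3, 4]  (not all equal)
t=7: [10, 11, 10, 11, 10]  (not all equal)
t=8: [31, 30, 31, 30, 31]  (not all equal)
t=9: [28, 27, 28, 27, 28]  (not all equal)
t=10: [37, 36, 37, 36, 37]  (not all equal)
t=11: [10, 9, 10, 9, 10]  (not all equal)
t=12: [28, 29, 28, 29, 28]  (not all equal)
t=13: [34, 35, 34, 35, 34]  (not all equal)
t=14: [16, 17, 16, 17, 16]  (not all equal)
t=15: [49, 48, 49, 48, 49]  (not all equal)
t=16: [25, 26, 25, 26, 25]  (not all equal)
t=17: [43, 44, 43, 44, 43]  (not all equal)
t=18: [10, 9, 10, 9, 10]  (not all equal)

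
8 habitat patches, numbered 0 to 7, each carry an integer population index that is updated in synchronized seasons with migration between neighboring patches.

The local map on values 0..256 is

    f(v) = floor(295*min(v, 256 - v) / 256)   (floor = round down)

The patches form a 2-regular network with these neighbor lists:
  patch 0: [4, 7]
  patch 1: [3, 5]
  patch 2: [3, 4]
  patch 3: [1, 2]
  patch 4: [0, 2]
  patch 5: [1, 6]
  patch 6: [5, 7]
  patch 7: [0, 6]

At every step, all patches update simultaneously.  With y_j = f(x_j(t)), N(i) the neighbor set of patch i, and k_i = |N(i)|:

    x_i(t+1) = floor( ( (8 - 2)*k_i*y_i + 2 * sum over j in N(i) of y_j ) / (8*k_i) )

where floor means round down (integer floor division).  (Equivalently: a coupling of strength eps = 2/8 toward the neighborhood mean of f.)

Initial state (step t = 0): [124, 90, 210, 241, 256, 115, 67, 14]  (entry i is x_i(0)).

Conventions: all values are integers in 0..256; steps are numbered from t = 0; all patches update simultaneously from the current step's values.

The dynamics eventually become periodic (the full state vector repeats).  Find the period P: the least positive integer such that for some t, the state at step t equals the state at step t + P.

Simulating step by step:
t=0: [124, 90, 210, 241, 256, 115, 67, 14]
t=1: [108, 95, 41, 32, 24, 121, 76, 39]
t=2: [101, 103, 43, 46, 41, 128, 88, 59]
t=3: [101, 113, 49, 60, 55, 137, 102, 77]
t=4: [105, 123, 58, 75, 68, 133, 115, 95]
t=5: [113, 134, 70, 90, 81, 139, 130, 113]
t=6: [125, 134, 84, 104, 96, 136, 141, 131]
t=7: [139, 137, 100, 118, 112, 137, 134, 142]
t=8: [133, 136, 119, 132, 127, 137, 138, 132]
t=9: [141, 138, 138, 140, 144, 136, 136, 141]
t=10: [131, 135, 134, 133, 130, 137, 137, 132]
t=11: [143, 139, 140, 140, 144, 137, 137, 141]
t=12: [130, 134, 132, 133, 129, 136, 136, 132]
t=13: [144, 139, 142, 141, 145, 138, 138, 141]
t=14: [129, 133, 130, 132, 127, 134, 134, 132]
t=15: [145, 141, 144, 142, 145, 140, 140, 142]
t=16: [127, 132, 129, 130, 127, 132, 132, 130]
t=17: [145, 142, 145, 144, 146, 142, 142, 144]
t=18: [127, 130, 127, 129, 126, 131, 130, 129]
t=19: [145, 145, 145, 145, 145, 144, 145, 145]
t=20: [127, 127, 127, 127, 127, 128, 127, 127]
t=21: [146, 146, 146, 146, 146, 146, 146, 146]
t=22: [126, 126, 126, 126, 126, 126, 126, 126]
t=23: [145, 145, 145, 145, 145, 145, 145, 145]
t=24: [127, 127, 127, 127, 127, 127, 127, 127]
t=25: [146, 146, 146, 146, 146, 146, 146, 146]

Answer: 4
Key observation: The state at step 21, [146, 146, 146, 146, 146, 146, 146, 146], reappears at step 25 — and no state repeats earlier — so the cycle the system enters has period 4.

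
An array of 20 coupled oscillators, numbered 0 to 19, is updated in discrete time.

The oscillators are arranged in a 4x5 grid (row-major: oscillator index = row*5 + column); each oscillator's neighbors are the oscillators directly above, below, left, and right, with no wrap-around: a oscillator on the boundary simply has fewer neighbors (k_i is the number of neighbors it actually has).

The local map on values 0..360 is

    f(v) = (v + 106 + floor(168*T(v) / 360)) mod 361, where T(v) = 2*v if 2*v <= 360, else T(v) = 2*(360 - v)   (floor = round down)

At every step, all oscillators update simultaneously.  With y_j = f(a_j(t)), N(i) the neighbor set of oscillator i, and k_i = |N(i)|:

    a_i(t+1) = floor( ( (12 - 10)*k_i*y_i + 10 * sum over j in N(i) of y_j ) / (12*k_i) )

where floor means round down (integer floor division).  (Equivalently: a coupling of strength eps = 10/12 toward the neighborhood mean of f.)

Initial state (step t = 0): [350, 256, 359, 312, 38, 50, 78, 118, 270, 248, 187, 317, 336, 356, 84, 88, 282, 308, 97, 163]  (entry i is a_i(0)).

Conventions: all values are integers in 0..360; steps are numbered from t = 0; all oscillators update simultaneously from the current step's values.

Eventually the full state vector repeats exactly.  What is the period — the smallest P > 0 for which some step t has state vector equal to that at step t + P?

Simulating step by step:
t=0: [350, 256, 359, 312, 38, 50, 78, 118, 270, 248, 187, 317, 336, 356, 84, 88, 282, 308, 97, 163]
t=1: [142, 145, 165, 122, 112, 159, 196, 172, 149, 167, 176, 131, 150, 176, 117, 126, 149, 154, 122, 243]
t=2: [35, 53, 133, 173, 223, 63, 122, 59, 124, 202, 225, 111, 123, 168, 124, 107, 213, 120, 119, 296]
t=3: [210, 178, 141, 135, 87, 207, 259, 251, 153, 233, 254, 235, 254, 296, 130, 131, 285, 271, 196, 300]
t=4: [92, 73, 56, 92, 88, 96, 94, 68, 68, 202, 168, 97, 97, 139, 142, 141, 170, 97, 99, 204]
t=5: [271, 258, 248, 249, 203, 226, 270, 254, 170, 163, 178, 199, 223, 178, 59, 62, 179, 233, 160, 147]
t=6: [97, 98, 97, 89, 81, 95, 96, 92, 83, 117, 130, 93, 94, 106, 86, 112, 130, 82, 68, 119]
t=7: [292, 292, 286, 274, 297, 309, 288, 284, 294, 277, 308, 316, 285, 272, 317, 351, 301, 288, 292, 268]
t=8: [100, 100, 99, 99, 99, 100, 100, 99, 99, 100, 102, 100, 100, 100, 99, 101, 101, 100, 99, 100]
t=9: [299, 298, 297, 297, 297, 300, 298, 297, 297, 297, 300, 300, 298, 297, 298, 301, 299, 299, 298, 297]
t=10: [100, 100, 100, 100, 100, 100, 100, 100, 100, 100, 101, 100, 100, 100, 100, 100, 100, 100, 100, 100]
t=11: [299, 299, 299, 299, 299, 299, 299, 299, 299, 299, 299, 299, 299, 299, 299, 299, 299, 299, 299, 299]
t=12: [100, 100, 100, 100, 100, 100, 100, 100, 100, 100, 100, 100, 100, 100, 100, 100, 100, 100, 100, 100]
t=13: [299, 299, 299, 299, 299, 299, 299, 299, 299, 299, 299, 299, 299, 299, 299, 299, 299, 299, 299, 299]

Answer: 2
Key observation: The state at step 11, [299, 299, 299, 299, 299, 299, 299, 299, 299, 299, 299, 299, 299, 299, 299, 299, 299, 299, 299, 299], reappears at step 13 — and no state repeats earlier — so the cycle the system enters has period 2.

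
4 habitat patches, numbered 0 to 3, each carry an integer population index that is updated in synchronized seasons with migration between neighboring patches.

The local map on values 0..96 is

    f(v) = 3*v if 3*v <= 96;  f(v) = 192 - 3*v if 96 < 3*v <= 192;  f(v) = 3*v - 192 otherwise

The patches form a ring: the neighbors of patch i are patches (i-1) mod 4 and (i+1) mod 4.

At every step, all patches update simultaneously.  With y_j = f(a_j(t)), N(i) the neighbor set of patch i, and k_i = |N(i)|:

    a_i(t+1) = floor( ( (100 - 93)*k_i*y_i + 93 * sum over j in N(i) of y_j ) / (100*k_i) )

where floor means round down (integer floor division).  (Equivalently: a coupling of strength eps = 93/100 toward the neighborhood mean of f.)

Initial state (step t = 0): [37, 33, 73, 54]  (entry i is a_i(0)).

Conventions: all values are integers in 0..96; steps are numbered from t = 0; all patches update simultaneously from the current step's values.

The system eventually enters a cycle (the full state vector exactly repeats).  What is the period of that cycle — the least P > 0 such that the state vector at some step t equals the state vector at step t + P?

Answer: 8
Key observation: The state at step 5, [42, 42, 42, 42], reappears at step 13 — and no state repeats earlier — so the cycle the system enters has period 8.

Derivation:
t=0: [37, 33, 73, 54]
t=1: [62, 56, 59, 52]
t=2: [28, 11, 28, 12]
t=3: [37, 80, 37, 80]
t=4: [50, 78, 50, 78]
t=5: [42, 42, 42, 42]
t=6: [66, 66, 66, 66]
t=7: [6, 6, 6, 6]
t=8: [18, 18, 18, 18]
t=9: [54, 54, 54, 54]
t=10: [30, 30, 30, 30]
t=11: [90, 90, 90, 90]
t=12: [78, 78, 78, 78]
t=13: [42, 42, 42, 42]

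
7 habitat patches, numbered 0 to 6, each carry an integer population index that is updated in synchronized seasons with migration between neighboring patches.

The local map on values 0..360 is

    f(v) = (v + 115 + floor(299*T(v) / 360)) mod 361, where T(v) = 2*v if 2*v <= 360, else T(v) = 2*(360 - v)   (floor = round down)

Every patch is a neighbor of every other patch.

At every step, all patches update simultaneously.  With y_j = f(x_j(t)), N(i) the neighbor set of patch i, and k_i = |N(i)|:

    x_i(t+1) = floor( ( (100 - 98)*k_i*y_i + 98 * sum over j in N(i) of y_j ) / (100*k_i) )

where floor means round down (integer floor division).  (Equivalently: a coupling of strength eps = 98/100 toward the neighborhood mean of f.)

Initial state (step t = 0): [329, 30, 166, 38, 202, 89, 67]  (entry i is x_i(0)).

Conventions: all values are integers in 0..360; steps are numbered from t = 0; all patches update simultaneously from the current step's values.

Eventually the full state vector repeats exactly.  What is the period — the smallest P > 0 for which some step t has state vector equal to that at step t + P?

Simulating step by step:
t=0: [329, 30, 166, 38, 202, 89, 67]
t=1: [242, 233, 233, 230, 230, 211, 219]
t=2: [201, 200, 200, 200, 200, 198, 199]
t=3: [219, 219, 219, 219, 219, 219, 219]
t=4: [207, 207, 207, 207, 207, 207, 207]
t=5: [215, 215, 215, 215, 215, 215, 215]
t=6: [209, 209, 209, 209, 209, 209, 209]
t=7: [213, 213, 213, 213, 213, 213, 213]
t=8: [211, 211, 211, 211, 211, 211, 211]
t=9: [212, 212, 212, 212, 212, 212, 212]
t=10: [211, 211, 211, 211, 211, 211, 211]

Answer: 2
Key observation: The state at step 8, [211, 211, 211, 211, 211, 211, 211], reappears at step 10 — and no state repeats earlier — so the cycle the system enters has period 2.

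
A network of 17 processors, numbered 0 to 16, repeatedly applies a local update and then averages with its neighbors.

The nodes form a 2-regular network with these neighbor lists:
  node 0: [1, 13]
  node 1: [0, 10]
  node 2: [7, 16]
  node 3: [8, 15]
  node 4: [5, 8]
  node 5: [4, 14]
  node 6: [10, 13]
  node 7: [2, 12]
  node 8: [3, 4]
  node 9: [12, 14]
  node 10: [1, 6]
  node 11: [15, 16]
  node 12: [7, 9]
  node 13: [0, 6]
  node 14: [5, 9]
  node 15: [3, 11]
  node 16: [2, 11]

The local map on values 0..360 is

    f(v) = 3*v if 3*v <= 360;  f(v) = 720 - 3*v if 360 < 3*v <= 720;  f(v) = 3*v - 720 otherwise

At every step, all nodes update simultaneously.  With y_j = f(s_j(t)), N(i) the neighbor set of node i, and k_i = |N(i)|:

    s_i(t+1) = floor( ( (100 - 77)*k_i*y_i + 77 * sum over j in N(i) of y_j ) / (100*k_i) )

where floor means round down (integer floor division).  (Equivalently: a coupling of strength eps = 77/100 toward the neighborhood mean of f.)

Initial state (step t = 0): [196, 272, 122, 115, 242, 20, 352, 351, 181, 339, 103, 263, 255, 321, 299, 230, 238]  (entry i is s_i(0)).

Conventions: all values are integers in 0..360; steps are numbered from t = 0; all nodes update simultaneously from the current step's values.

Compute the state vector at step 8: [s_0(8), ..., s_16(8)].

Answer: [40, 72, 142, 154, 46, 103, 88, 189, 153, 111, 72, 159, 109, 49, 50, 212, 172]

Derivation:
t=0: [196, 272, 122, 115, 242, 20, 352, 351, 181, 339, 103, 263, 255, 321, 299, 230, 238]
t=1: [160, 191, 211, 159, 92, 84, 289, 230, 175, 153, 237, 29, 252, 236, 178, 166, 164]
t=2: [116, 129, 119, 216, 235, 235, 41, 54, 244, 145, 115, 193, 120, 151, 240, 178, 119]
t=3: [311, 343, 281, 92, 13, 9, 263, 313, 36, 204, 254, 241, 254, 242, 115, 124, 273]
t=4: [170, 169, 150, 239, 60, 154, 34, 113, 146, 173, 155, 172, 135, 109, 131, 187, 71]
t=5: [256, 228, 274, 170, 249, 254, 247, 303, 135, 293, 179, 190, 280, 195, 251, 116, 231]
t=6: [76, 97, 106, 303, 143, 32, 127, 128, 163, 95, 64, 178, 161, 57, 84, 218, 103]
t=7: [230, 228, 321, 157, 192, 231, 217, 290, 237, 253, 286, 187, 293, 257, 204, 159, 265]
t=8: [40, 72, 142, 154, 46, 103, 88, 189, 153, 111, 72, 159, 109, 49, 50, 212, 172]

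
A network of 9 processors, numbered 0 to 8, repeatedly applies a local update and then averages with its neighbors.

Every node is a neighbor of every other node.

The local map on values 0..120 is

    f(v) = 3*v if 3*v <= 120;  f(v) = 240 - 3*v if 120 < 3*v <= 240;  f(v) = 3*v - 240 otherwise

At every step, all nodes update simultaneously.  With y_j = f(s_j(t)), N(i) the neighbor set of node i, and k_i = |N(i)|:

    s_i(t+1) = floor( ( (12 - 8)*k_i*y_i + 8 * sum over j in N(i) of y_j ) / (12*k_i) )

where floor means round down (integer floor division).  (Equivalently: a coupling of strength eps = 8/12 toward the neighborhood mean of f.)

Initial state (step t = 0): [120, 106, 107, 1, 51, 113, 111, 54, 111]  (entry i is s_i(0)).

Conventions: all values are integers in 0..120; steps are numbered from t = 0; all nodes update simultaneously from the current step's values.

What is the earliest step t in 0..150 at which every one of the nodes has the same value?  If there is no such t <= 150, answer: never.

Answer: 9
Key observation: Synchronization is absorbing here: once all nodes are equal they stay equal, and step 9 is the first all-equal step.

Derivation:
t=0: [120, 106, 107, 1, 51, 113, 111, 54, 111]  (not all equal)
t=1: [91, 80, 81, 61, 82, 85, 84, 80, 84]  (not all equal)
t=2: [19, 11, 12, 25, 13, 15, 14, 11, 14]  (not all equal)
t=3: [47, 41, 42, 52, 43, 44, 44, 41, 44]  (not all equal)
t=4: [105, 109, 109, 101, 108, 107, 107, 109, 107]  (not all equal)
t=5: [79, 82, 82, 76, 81, 80, 80, 82, 80]  (not all equal)
t=6: [3, 4, 4, 6, 3, 3, 3, 4, 3]  (not all equal)
t=7: [10, 11, 11, 12, 10, 10, 10, 11, 10]  (not all equal)
t=8: [31, 32, 32, 32, 31, 31, 31, 32, 31]  (not all equal)
t=9: [94, 94, 94, 94, 94, 94, 94, 94, 94]  (all equal)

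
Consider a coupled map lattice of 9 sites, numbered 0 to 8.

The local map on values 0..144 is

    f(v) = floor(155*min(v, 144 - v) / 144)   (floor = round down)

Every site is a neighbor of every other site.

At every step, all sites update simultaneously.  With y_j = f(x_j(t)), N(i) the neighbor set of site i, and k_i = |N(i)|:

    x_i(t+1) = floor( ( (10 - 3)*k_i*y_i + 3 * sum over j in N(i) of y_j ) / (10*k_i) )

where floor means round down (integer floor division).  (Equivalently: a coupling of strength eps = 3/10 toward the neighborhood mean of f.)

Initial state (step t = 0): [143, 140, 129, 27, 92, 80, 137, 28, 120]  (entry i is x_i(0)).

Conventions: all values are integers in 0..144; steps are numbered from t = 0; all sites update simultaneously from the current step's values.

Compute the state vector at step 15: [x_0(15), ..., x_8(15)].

Answer: [50, 50, 50, 50, 50, 50, 50, 50, 50]

Derivation:
t=0: [143, 140, 129, 27, 92, 80, 137, 28, 120]
t=1: [9, 11, 19, 28, 45, 53, 13, 28, 25]
t=2: [15, 16, 22, 29, 40, 46, 17, 29, 26]
t=3: [20, 20, 24, 30, 38, 42, 21, 30, 27]
t=4: [23, 23, 26, 31, 36, 39, 24, 31, 29]
t=5: [26, 26, 28, 32, 35, 37, 26, 32, 30]
t=6: [28, 28, 30, 33, 35, 36, 28, 33, 31]
t=7: [31, 31, 32, 34, 35, 36, 31, 34, 33]
t=8: [33, 33, 34, 35, 36, 36, 33, 35, 35]
t=9: [35, 35, 36, 36, 37, 37, 35, 36, 36]
t=10: [37, 37, 37, 37, 38, 38, 37, 37, 37]
t=11: [39, 39, 39, 39, 39, 39, 39, 39, 39]
t=12: [41, 41, 41, 41, 41, 41, 41, 41, 41]
t=13: [44, 44, 44, 44, 44, 44, 44, 44, 44]
t=14: [47, 47, 47, 47, 47, 47, 47, 47, 47]
t=15: [50, 50, 50, 50, 50, 50, 50, 50, 50]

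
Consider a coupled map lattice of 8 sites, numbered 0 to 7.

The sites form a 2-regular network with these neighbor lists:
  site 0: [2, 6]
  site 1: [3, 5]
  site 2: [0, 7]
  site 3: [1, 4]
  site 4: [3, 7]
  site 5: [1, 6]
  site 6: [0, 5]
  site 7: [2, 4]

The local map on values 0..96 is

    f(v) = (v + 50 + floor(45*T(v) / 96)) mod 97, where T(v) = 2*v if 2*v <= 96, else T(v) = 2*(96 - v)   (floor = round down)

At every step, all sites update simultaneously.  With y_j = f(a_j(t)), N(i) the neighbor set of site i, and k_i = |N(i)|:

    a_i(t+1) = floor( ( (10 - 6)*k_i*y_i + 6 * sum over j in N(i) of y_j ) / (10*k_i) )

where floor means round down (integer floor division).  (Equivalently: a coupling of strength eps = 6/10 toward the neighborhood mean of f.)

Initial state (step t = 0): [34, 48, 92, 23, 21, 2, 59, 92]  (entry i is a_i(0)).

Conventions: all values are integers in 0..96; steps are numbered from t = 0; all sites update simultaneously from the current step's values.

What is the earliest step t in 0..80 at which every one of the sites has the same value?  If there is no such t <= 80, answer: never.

Answer: 16
Key observation: Synchronization is absorbing here: once all sites are equal they stay equal, and step 16 is the first all-equal step.

Derivation:
t=0: [34, 48, 92, 23, 21, 2, 59, 92]  (not all equal)
t=1: [35, 62, 39, 78, 78, 48, 39, 60]  (not all equal)
t=2: [24, 46, 31, 46, 46, 40, 31, 40]  (not all equal)
t=3: [46, 38, 43, 42, 38, 28, 43, 28]  (not all equal)
t=4: [38, 22, 29, 29, 22, 21, 29, 21]  (not all equal)
t=5: [15, 66, 38, 58, 66, 66, 38, 66]  (not all equal)
t=6: [47, 46, 48, 46, 46, 40, 48, 40]  (not all equal)
t=7: [45, 38, 40, 42, 38, 38, 40, 38]  (not all equal)
t=8: [34, 28, 31, 29, 28, 27, 31, 27]  (not all equal)
t=9: [15, 7, 12, 7, 7, 8, 12, 8]  (not all equal)
t=10: [75, 63, 72, 63, 63, 66, 72, 66]  (not all equal)
t=11: [47, 46, 47, 46, 46, 46, 47, 46]  (not all equal)
t=12: [44, 42, 43, 42, 42, 42, 43, 42]  (not all equal)
t=13: [36, 34, 36, 34, 34, 34, 36, 34]  (not all equal)
t=14: [22, 18, 20, 18, 18, 19, 20, 19]  (not all equal)
t=15: [89, 84, 88, 84, 84, 86, 88, 86]  (not all equal)
t=16: [48, 48, 48, 48, 48, 48, 48, 48]  (all equal)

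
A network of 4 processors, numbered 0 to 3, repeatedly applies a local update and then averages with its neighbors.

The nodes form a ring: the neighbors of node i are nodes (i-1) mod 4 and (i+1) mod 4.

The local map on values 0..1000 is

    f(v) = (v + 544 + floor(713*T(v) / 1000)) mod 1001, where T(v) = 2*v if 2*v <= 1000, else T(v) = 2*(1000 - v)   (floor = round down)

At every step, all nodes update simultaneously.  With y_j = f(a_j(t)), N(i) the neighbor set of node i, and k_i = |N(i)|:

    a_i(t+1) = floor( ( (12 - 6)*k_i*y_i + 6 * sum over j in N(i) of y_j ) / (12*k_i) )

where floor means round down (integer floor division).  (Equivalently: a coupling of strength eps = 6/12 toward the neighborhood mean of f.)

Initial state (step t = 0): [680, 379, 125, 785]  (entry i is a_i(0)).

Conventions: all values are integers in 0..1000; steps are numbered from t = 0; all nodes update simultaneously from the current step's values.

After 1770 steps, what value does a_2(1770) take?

Simulating step by step:
t=0: [680, 379, 125, 785]
t=1: [613, 612, 697, 698]
t=2: [698, 698, 680, 680]
t=3: [673, 673, 677, 677]
t=4: [681, 681, 680, 680]
t=5: [678, 678, 678, 678]
t=6: [680, 680, 680, 680]
t=7: [679, 679, 679, 679]
t=8: [679, 679, 679, 679]

Answer: a_2(1770) = 679
Key observation: The state at step 7, [679, 679, 679, 679], reappears at step 8: the system is in a cycle of period 1 from step 7 on.  Therefore the state at step 1770 equals the state at step 7 + ((1770 - 7) mod 1) = 7, which is [679, 679, 679, 679].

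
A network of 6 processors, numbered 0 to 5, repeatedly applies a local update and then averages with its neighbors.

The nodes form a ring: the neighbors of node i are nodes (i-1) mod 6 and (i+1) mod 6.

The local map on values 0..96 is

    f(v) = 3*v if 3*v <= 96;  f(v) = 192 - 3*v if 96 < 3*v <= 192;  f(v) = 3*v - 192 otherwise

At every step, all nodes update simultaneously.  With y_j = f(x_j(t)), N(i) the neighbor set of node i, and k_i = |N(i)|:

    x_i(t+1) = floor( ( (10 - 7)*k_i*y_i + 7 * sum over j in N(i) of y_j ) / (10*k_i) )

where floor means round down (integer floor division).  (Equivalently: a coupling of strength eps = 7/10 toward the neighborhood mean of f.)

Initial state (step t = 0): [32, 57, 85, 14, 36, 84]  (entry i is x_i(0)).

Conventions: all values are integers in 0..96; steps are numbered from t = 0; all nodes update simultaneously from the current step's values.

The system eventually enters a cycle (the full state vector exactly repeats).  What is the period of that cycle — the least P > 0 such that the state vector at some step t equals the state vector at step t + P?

Answer: 10
Key observation: The state at step 33, [55, 61, 55, 61, 55, 61], reappears at step 43 — and no state repeats earlier — so the cycle the system enters has period 10.

Derivation:
t=0: [32, 57, 85, 14, 36, 84]
t=1: [57, 61, 40, 64, 60, 81]
t=2: [27, 35, 24, 29, 21, 26]
t=3: [82, 79, 82, 73, 76, 73]
t=4: [41, 51, 41, 39, 29, 39]
t=5: [60, 60, 60, 77, 78, 77]
t=6: [21, 12, 21, 30, 39, 30]
t=7: [63, 54, 63, 75, 85, 75]
t=8: [22, 11, 22, 33, 42, 33]
t=9: [63, 56, 63, 74, 84, 74]
t=10: [19, 9, 19, 31, 39, 31]
t=11: [59, 48, 59, 74, 87, 74]
t=12: [31, 24, 31, 38, 41, 38]
t=13: [80, 86, 80, 80, 75, 80]
t=14: [54, 53, 54, 42, 43, 42]
t=15: [43, 30, 43, 52, 65, 52]
t=16: [63, 71, 63, 33, 26, 33]
t=17: [40, 8, 40, 56, 88, 56]
t=18: [38, 57, 38, 57, 38, 57]
t=19: [38, 60, 38, 60, 38, 60]
t=20: [31, 58, 31, 58, 31, 58]
t=21: [40, 70, 40, 70, 40, 70]
t=22: [34, 55, 34, 55, 34, 55]
t=23: [45, 71, 45, 71, 45, 71]
t=24: [31, 46, 31, 46, 31, 46]
t=25: [65, 81, 65, 81, 65, 81]
t=26: [36, 17, 36, 17, 36, 17]
t=27: [60, 74, 60, 74, 60, 74]
t=28: [24, 17, 24, 17, 24, 17]
t=29: [57, 65, 57, 65, 57, 65]
t=30: [8, 15, 8, 15, 8, 15]
t=31: [38, 30, 38, 30, 38, 30]
t=32: [86, 81, 86, 81, 86, 81]
t=33: [55, 61, 55, 61, 55, 61]
t=34: [14, 21, 14, 21, 14, 21]
t=35: [56, 48, 56, 48, 56, 48]
t=36: [40, 31, 40, 31, 40, 31]
t=37: [86, 78, 86, 78, 86, 78]
t=38: [49, 58, 49, 58, 49, 58]
t=39: [26, 36, 26, 36, 26, 36]
t=40: [82, 79, 82, 79, 82, 79]
t=41: [47, 51, 47, 51, 47, 51]
t=42: [42, 47, 42, 47, 42, 47]
t=43: [55, 61, 55, 61, 55, 61]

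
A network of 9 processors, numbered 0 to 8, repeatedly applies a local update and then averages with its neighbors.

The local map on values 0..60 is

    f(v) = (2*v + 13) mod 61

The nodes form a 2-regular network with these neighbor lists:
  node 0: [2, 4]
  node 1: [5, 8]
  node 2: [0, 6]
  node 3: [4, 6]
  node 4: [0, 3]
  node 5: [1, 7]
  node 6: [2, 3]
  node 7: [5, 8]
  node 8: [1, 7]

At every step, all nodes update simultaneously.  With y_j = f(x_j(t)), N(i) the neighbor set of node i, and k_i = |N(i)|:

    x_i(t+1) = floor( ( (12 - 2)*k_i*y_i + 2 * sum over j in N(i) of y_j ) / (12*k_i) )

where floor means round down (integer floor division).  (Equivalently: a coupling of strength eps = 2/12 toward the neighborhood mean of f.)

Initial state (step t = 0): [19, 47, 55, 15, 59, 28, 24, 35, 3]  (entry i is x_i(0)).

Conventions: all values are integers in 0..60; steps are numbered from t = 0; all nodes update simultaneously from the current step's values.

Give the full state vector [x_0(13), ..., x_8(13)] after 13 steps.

Answer: [51, 22, 58, 31, 55, 14, 56, 9, 34]

Derivation:
t=0: [19, 47, 55, 15, 59, 28, 24, 35, 3]
t=1: [43, 40, 5, 36, 15, 12, 3, 20, 21]
t=2: [37, 34, 23, 25, 41, 37, 19, 51, 52]
t=3: [29, 23, 55, 8, 30, 27, 47, 51, 52]
t=4: [9, 54, 5, 29, 13, 14, 40, 50, 56]
t=5: [31, 53, 24, 14, 35, 43, 29, 47, 11]
t=6: [13, 54, 2, 36, 22, 40, 11, 44, 37]
t=7: [38, 54, 20, 27, 52, 35, 32, 38, 30]
t=8: [32, 52, 47, 11, 49, 25, 18, 26, 17]
t=9: [21, 50, 43, 37, 45, 6, 47, 7, 44]
t=10: [52, 48, 40, 29, 41, 27, 43, 27, 39]
t=11: [52, 43, 34, 14, 33, 9, 35, 8, 29]
t=12: [49, 35, 23, 37, 23, 31, 23, 27, 13]
t=13: [51, 22, 58, 31, 55, 14, 56, 9, 34]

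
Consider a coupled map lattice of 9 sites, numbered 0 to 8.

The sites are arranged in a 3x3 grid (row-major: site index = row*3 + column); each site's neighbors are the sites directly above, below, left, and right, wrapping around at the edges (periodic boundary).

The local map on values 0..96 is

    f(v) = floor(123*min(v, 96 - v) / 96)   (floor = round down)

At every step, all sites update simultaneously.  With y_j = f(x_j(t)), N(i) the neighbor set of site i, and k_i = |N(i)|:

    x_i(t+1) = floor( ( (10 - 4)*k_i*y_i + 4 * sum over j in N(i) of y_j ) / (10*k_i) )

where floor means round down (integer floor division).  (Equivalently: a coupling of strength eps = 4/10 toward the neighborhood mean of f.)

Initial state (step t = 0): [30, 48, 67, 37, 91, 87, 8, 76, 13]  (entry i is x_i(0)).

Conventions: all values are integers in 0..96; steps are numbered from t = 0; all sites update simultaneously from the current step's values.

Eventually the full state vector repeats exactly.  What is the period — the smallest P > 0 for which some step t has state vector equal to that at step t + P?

Simulating step by step:
t=0: [30, 48, 67, 37, 91, 87, 8, 76, 13]
t=1: [38, 47, 34, 34, 18, 17, 18, 24, 17]
t=2: [45, 50, 40, 37, 29, 25, 28, 30, 24]
t=3: [53, 53, 48, 44, 39, 35, 38, 38, 33]
t=4: [55, 54, 56, 53, 49, 47, 48, 48, 45]
t=5: [53, 54, 52, 56, 58, 58, 59, 59, 57]
t=6: [53, 52, 54, 50, 48, 49, 48, 47, 49]
t=7: [55, 56, 54, 58, 60, 59, 59, 59, 59]
t=8: [51, 50, 51, 48, 46, 47, 47, 47, 47]
t=9: [57, 58, 57, 60, 58, 59, 59, 59, 59]
t=10: [48, 48, 48, 46, 47, 47, 47, 47, 47]
t=11: [60, 60, 60, 58, 59, 59, 59, 60, 60]
t=12: [46, 46, 46, 47, 46, 46, 46, 46, 46]
t=13: [58, 58, 58, 59, 58, 58, 58, 58, 58]
t=14: [47, 48, 48, 47, 47, 47, 47, 48, 48]
t=15: [60, 60, 60, 60, 60, 60, 60, 60, 60]
t=16: [46, 46, 46, 46, 46, 46, 46, 46, 46]
t=17: [58, 58, 58, 58, 58, 58, 58, 58, 58]
t=18: [48, 48, 48, 48, 48, 48, 48, 48, 48]
t=19: [61, 61, 61, 61, 61, 61, 61, 61, 61]
t=20: [44, 44, 44, 44, 44, 44, 44, 44, 44]
t=21: [56, 56, 56, 56, 56, 56, 56, 56, 56]
t=22: [51, 51, 51, 51, 51, 51, 51, 51, 51]
t=23: [57, 57, 57, 57, 57, 57, 57, 57, 57]
t=24: [49, 49, 49, 49, 49, 49, 49, 49, 49]
t=25: [60, 60, 60, 60, 60, 60, 60, 60, 60]

Answer: 10
Key observation: The state at step 15, [60, 60, 60, 60, 60, 60, 60, 60, 60], reappears at step 25 — and no state repeats earlier — so the cycle the system enters has period 10.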